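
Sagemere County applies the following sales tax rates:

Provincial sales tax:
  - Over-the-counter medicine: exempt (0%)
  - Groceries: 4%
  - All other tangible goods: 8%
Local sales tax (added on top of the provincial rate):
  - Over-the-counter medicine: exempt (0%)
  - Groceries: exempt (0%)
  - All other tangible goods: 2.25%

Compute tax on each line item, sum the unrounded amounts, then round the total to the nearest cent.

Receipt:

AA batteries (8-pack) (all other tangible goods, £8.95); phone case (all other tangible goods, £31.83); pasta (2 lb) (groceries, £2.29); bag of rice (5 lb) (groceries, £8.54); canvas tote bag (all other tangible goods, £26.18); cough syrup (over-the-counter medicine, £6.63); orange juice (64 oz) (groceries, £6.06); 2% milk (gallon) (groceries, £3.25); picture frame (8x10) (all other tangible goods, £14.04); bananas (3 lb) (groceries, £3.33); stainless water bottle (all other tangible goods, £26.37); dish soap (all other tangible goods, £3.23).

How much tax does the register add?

AA batteries (8-pack) £8.95: all other tangible goods → 8% + 2.25% local = 10.25% → £0.917375
Phone case £31.83: all other tangible goods → 8% + 2.25% local = 10.25% → £3.262575
Pasta (2 lb) £2.29: groceries → 4% + 0% local = 4% → £0.0916
Bag of rice (5 lb) £8.54: groceries → 4% + 0% local = 4% → £0.3416
Canvas tote bag £26.18: all other tangible goods → 8% + 2.25% local = 10.25% → £2.68345
Cough syrup £6.63: over-the-counter medicine → 0% + 0% local = 0% → £0.00
Orange juice (64 oz) £6.06: groceries → 4% + 0% local = 4% → £0.2424
2% milk (gallon) £3.25: groceries → 4% + 0% local = 4% → £0.13
Picture frame (8x10) £14.04: all other tangible goods → 8% + 2.25% local = 10.25% → £1.4391
Bananas (3 lb) £3.33: groceries → 4% + 0% local = 4% → £0.1332
Stainless water bottle £26.37: all other tangible goods → 8% + 2.25% local = 10.25% → £2.702925
Dish soap £3.23: all other tangible goods → 8% + 2.25% local = 10.25% → £0.331075
Unrounded tax sum = £12.2753 → £12.28

£12.28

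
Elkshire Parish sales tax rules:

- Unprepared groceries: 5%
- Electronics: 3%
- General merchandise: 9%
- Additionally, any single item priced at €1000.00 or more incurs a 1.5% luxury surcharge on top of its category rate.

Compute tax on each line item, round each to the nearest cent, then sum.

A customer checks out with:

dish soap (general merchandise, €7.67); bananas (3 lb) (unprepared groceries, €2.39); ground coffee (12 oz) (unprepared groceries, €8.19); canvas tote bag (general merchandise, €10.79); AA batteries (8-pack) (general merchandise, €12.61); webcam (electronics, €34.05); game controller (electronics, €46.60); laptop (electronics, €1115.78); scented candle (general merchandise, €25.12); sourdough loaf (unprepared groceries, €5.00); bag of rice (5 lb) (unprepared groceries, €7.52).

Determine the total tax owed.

Dish soap €7.67: general merchandise → 9% → €0.69
Bananas (3 lb) €2.39: unprepared groceries → 5% → €0.12
Ground coffee (12 oz) €8.19: unprepared groceries → 5% → €0.41
Canvas tote bag €10.79: general merchandise → 9% → €0.97
AA batteries (8-pack) €12.61: general merchandise → 9% → €1.13
Webcam €34.05: electronics → 3% → €1.02
Game controller €46.60: electronics → 3% → €1.40
Laptop €1115.78: electronics → 3% + 1.5% surcharge = 4.5% → €50.21
Scented candle €25.12: general merchandise → 9% → €2.26
Sourdough loaf €5.00: unprepared groceries → 5% → €0.25
Bag of rice (5 lb) €7.52: unprepared groceries → 5% → €0.38
Total tax = €0.69 + €0.12 + €0.41 + €0.97 + €1.13 + €1.02 + €1.40 + €50.21 + €2.26 + €0.25 + €0.38 = €58.84

€58.84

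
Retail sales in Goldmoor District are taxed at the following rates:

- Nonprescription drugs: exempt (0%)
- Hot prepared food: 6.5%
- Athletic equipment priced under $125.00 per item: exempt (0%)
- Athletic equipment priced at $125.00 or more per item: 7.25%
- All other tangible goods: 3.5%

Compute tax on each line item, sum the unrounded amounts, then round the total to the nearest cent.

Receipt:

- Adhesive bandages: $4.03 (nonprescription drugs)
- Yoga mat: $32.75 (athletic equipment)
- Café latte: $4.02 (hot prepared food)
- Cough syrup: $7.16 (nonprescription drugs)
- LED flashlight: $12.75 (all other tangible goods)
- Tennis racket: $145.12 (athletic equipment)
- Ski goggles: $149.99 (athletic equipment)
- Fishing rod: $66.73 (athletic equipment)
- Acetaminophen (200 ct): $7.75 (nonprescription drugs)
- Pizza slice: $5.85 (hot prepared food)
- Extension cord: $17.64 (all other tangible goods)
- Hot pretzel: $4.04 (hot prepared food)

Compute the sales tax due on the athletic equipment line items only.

$21.40

Yoga mat $32.75: athletic equipment, under $125.00 → 0% → $0.00
Tennis racket $145.12: athletic equipment, $125.00 or more → 7.25% → $10.5212
Ski goggles $149.99: athletic equipment, $125.00 or more → 7.25% → $10.874275
Fishing rod $66.73: athletic equipment, under $125.00 → 0% → $0.00
Tax on athletic equipment: unrounded sum = $21.395475 → $21.40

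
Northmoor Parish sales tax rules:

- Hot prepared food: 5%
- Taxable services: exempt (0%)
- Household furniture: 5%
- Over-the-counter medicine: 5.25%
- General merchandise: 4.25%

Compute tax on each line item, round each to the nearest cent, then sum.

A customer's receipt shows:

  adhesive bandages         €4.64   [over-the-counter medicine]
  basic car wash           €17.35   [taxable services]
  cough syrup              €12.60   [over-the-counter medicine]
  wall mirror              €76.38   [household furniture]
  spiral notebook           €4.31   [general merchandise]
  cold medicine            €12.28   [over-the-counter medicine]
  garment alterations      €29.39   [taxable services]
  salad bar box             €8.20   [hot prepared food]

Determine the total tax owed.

€5.95

Adhesive bandages €4.64: over-the-counter medicine → 5.25% → €0.24
Basic car wash €17.35: taxable services → 0% → €0.00
Cough syrup €12.60: over-the-counter medicine → 5.25% → €0.66
Wall mirror €76.38: household furniture → 5% → €3.82
Spiral notebook €4.31: general merchandise → 4.25% → €0.18
Cold medicine €12.28: over-the-counter medicine → 5.25% → €0.64
Garment alterations €29.39: taxable services → 0% → €0.00
Salad bar box €8.20: hot prepared food → 5% → €0.41
Total tax = €0.24 + €0.66 + €3.82 + €0.18 + €0.64 + €0.41 = €5.95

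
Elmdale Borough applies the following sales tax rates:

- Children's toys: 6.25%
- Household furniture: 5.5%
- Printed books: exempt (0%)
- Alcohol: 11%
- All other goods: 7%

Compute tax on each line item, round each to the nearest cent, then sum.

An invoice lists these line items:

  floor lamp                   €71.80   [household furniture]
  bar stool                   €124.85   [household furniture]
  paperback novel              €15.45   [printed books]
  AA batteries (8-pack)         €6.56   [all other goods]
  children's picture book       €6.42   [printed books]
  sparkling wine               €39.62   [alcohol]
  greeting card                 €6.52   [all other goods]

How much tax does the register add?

€16.10

Floor lamp €71.80: household furniture → 5.5% → €3.95
Bar stool €124.85: household furniture → 5.5% → €6.87
Paperback novel €15.45: printed books → 0% → €0.00
AA batteries (8-pack) €6.56: all other goods → 7% → €0.46
Children's picture book €6.42: printed books → 0% → €0.00
Sparkling wine €39.62: alcohol → 11% → €4.36
Greeting card €6.52: all other goods → 7% → €0.46
Total tax = €3.95 + €6.87 + €0.46 + €4.36 + €0.46 = €16.10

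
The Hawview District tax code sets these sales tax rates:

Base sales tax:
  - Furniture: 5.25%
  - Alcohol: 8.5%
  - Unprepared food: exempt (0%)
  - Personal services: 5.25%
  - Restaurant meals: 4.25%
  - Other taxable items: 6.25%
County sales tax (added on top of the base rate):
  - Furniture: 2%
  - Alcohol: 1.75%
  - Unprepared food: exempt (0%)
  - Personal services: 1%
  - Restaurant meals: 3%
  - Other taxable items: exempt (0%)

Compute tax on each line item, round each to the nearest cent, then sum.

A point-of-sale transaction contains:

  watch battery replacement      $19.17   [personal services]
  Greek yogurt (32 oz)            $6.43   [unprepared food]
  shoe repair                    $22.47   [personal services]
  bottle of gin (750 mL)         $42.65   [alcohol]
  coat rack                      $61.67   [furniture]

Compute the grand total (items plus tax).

Watch battery replacement $19.17: personal services → 5.25% + 1% county = 6.25% → $1.20
Greek yogurt (32 oz) $6.43: unprepared food → 0% + 0% county = 0% → $0.00
Shoe repair $22.47: personal services → 5.25% + 1% county = 6.25% → $1.40
Bottle of gin (750 mL) $42.65: alcohol → 8.5% + 1.75% county = 10.25% → $4.37
Coat rack $61.67: furniture → 5.25% + 2% county = 7.25% → $4.47
Subtotal = $152.39; tax = $11.44; total due = $163.83

$163.83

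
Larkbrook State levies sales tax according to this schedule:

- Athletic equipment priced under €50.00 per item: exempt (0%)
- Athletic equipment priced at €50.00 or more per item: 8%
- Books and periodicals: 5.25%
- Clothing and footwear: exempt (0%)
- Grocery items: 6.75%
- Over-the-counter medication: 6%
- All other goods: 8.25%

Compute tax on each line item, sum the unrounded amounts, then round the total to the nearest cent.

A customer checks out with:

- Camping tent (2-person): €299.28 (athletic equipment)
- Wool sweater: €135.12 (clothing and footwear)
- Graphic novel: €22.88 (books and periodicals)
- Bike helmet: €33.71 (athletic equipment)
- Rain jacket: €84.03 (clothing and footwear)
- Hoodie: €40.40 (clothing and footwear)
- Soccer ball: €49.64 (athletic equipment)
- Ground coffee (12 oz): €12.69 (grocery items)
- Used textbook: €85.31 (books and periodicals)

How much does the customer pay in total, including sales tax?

€793.54

Camping tent (2-person) €299.28: athletic equipment, €50.00 or more → 8% → €23.9424
Wool sweater €135.12: clothing and footwear → 0% → €0.00
Graphic novel €22.88: books and periodicals → 5.25% → €1.2012
Bike helmet €33.71: athletic equipment, under €50.00 → 0% → €0.00
Rain jacket €84.03: clothing and footwear → 0% → €0.00
Hoodie €40.40: clothing and footwear → 0% → €0.00
Soccer ball €49.64: athletic equipment, under €50.00 → 0% → €0.00
Ground coffee (12 oz) €12.69: grocery items → 6.75% → €0.856575
Used textbook €85.31: books and periodicals → 5.25% → €4.478775
Subtotal = €763.06; unrounded tax = €30.47895 → €30.48; total due = €793.54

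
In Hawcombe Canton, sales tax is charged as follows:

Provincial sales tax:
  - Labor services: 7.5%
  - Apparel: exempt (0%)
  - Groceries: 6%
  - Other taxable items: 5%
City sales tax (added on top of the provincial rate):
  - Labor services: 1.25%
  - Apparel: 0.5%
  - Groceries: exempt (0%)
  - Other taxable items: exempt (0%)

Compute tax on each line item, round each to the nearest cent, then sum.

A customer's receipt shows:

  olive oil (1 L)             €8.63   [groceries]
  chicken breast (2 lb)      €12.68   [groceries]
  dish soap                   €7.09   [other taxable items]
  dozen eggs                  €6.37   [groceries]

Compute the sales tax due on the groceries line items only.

€1.66

Olive oil (1 L) €8.63: groceries → 6% + 0% city = 6% → €0.52
Chicken breast (2 lb) €12.68: groceries → 6% + 0% city = 6% → €0.76
Dozen eggs €6.37: groceries → 6% + 0% city = 6% → €0.38
Tax on groceries = €0.52 + €0.76 + €0.38 = €1.66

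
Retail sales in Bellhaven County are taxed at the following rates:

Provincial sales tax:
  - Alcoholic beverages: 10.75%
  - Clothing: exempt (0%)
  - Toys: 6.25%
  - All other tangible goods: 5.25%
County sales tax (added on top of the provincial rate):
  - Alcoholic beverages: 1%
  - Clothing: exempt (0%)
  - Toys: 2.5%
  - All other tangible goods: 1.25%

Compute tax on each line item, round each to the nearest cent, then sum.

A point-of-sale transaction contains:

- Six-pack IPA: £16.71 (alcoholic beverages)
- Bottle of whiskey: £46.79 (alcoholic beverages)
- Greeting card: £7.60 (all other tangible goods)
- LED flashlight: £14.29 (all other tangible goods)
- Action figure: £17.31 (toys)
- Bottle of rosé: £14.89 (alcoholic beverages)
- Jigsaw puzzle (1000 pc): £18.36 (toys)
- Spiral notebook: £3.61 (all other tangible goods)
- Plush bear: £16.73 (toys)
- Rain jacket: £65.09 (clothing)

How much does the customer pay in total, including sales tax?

£236.82

Six-pack IPA £16.71: alcoholic beverages → 10.75% + 1% county = 11.75% → £1.96
Bottle of whiskey £46.79: alcoholic beverages → 10.75% + 1% county = 11.75% → £5.50
Greeting card £7.60: all other tangible goods → 5.25% + 1.25% county = 6.5% → £0.49
LED flashlight £14.29: all other tangible goods → 5.25% + 1.25% county = 6.5% → £0.93
Action figure £17.31: toys → 6.25% + 2.5% county = 8.75% → £1.51
Bottle of rosé £14.89: alcoholic beverages → 10.75% + 1% county = 11.75% → £1.75
Jigsaw puzzle (1000 pc) £18.36: toys → 6.25% + 2.5% county = 8.75% → £1.61
Spiral notebook £3.61: all other tangible goods → 5.25% + 1.25% county = 6.5% → £0.23
Plush bear £16.73: toys → 6.25% + 2.5% county = 8.75% → £1.46
Rain jacket £65.09: clothing → 0% + 0% county = 0% → £0.00
Subtotal = £221.38; tax = £15.44; total due = £236.82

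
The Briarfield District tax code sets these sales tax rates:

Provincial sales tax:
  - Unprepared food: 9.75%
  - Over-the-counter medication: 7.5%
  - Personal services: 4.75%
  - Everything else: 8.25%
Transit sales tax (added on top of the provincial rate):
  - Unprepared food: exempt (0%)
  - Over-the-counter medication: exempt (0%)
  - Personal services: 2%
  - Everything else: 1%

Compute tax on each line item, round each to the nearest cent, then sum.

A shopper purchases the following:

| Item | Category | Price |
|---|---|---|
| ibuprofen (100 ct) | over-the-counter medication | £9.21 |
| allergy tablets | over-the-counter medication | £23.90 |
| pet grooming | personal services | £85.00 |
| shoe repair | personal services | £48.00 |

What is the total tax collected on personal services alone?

Pet grooming £85.00: personal services → 4.75% + 2% transit = 6.75% → £5.74
Shoe repair £48.00: personal services → 4.75% + 2% transit = 6.75% → £3.24
Tax on personal services = £5.74 + £3.24 = £8.98

£8.98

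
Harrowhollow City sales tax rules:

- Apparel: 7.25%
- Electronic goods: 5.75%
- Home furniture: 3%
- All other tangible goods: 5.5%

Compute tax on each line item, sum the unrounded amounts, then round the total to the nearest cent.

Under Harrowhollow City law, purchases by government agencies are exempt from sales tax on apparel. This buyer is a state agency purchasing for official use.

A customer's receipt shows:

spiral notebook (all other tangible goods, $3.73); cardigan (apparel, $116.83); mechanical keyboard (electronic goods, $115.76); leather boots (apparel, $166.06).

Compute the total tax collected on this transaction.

Spiral notebook $3.73: all other tangible goods → 5.5% → $0.20515
Cardigan $116.83: apparel, buyer-exempt → 0% → $0.00
Mechanical keyboard $115.76: electronic goods → 5.75% → $6.6562
Leather boots $166.06: apparel, buyer-exempt → 0% → $0.00
Unrounded tax sum = $6.86135 → $6.86

$6.86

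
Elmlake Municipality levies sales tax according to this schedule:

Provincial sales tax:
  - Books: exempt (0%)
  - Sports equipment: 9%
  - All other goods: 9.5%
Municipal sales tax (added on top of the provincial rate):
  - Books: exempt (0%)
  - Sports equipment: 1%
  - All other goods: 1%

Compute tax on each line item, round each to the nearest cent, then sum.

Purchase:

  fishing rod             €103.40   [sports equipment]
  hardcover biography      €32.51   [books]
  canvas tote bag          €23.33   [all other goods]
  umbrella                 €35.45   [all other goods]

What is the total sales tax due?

Fishing rod €103.40: sports equipment → 9% + 1% municipal = 10% → €10.34
Hardcover biography €32.51: books → 0% + 0% municipal = 0% → €0.00
Canvas tote bag €23.33: all other goods → 9.5% + 1% municipal = 10.5% → €2.45
Umbrella €35.45: all other goods → 9.5% + 1% municipal = 10.5% → €3.72
Total tax = €10.34 + €2.45 + €3.72 = €16.51

€16.51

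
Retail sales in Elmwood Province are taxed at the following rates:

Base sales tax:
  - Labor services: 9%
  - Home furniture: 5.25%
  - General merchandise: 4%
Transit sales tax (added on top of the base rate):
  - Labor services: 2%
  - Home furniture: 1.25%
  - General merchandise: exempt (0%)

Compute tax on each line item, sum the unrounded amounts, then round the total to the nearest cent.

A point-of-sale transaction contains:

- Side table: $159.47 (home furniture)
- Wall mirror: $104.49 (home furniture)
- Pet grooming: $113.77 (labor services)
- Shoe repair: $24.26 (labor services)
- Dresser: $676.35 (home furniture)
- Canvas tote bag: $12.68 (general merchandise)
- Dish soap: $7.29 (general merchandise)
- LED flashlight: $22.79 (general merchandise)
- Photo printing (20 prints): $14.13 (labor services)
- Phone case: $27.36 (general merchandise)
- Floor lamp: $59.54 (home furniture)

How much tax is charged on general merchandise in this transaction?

Canvas tote bag $12.68: general merchandise → 4% + 0% transit = 4% → $0.5072
Dish soap $7.29: general merchandise → 4% + 0% transit = 4% → $0.2916
LED flashlight $22.79: general merchandise → 4% + 0% transit = 4% → $0.9116
Phone case $27.36: general merchandise → 4% + 0% transit = 4% → $1.0944
Tax on general merchandise: unrounded sum = $2.8048 → $2.80

$2.80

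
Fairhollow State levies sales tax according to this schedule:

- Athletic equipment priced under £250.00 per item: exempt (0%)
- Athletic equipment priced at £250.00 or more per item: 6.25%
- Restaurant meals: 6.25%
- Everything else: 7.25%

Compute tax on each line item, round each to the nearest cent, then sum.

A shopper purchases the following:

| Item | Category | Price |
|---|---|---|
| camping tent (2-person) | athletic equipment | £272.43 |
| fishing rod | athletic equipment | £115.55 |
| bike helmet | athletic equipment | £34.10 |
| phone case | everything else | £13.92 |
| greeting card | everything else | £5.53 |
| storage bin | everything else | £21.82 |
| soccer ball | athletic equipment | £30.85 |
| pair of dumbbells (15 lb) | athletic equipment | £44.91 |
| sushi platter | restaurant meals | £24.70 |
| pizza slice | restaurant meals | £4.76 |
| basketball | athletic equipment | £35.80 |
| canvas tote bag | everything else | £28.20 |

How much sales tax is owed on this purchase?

£23.90

Camping tent (2-person) £272.43: athletic equipment, £250.00 or more → 6.25% → £17.03
Fishing rod £115.55: athletic equipment, under £250.00 → 0% → £0.00
Bike helmet £34.10: athletic equipment, under £250.00 → 0% → £0.00
Phone case £13.92: everything else → 7.25% → £1.01
Greeting card £5.53: everything else → 7.25% → £0.40
Storage bin £21.82: everything else → 7.25% → £1.58
Soccer ball £30.85: athletic equipment, under £250.00 → 0% → £0.00
Pair of dumbbells (15 lb) £44.91: athletic equipment, under £250.00 → 0% → £0.00
Sushi platter £24.70: restaurant meals → 6.25% → £1.54
Pizza slice £4.76: restaurant meals → 6.25% → £0.30
Basketball £35.80: athletic equipment, under £250.00 → 0% → £0.00
Canvas tote bag £28.20: everything else → 7.25% → £2.04
Total tax = £17.03 + £1.01 + £0.40 + £1.58 + £1.54 + £0.30 + £2.04 = £23.90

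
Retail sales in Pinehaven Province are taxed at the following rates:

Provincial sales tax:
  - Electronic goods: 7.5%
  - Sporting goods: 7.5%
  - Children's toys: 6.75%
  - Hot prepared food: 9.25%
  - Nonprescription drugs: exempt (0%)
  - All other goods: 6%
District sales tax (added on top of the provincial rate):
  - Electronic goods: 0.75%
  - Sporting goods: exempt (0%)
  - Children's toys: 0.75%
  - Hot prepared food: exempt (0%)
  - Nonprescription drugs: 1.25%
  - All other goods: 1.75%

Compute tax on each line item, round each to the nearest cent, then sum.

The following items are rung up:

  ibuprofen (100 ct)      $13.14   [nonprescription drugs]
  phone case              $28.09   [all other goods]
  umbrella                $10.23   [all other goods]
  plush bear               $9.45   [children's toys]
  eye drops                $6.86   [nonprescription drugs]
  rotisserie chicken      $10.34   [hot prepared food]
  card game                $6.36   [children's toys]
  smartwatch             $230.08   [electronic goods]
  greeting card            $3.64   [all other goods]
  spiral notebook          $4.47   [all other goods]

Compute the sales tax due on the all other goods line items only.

$3.60

Phone case $28.09: all other goods → 6% + 1.75% district = 7.75% → $2.18
Umbrella $10.23: all other goods → 6% + 1.75% district = 7.75% → $0.79
Greeting card $3.64: all other goods → 6% + 1.75% district = 7.75% → $0.28
Spiral notebook $4.47: all other goods → 6% + 1.75% district = 7.75% → $0.35
Tax on all other goods = $2.18 + $0.79 + $0.28 + $0.35 = $3.60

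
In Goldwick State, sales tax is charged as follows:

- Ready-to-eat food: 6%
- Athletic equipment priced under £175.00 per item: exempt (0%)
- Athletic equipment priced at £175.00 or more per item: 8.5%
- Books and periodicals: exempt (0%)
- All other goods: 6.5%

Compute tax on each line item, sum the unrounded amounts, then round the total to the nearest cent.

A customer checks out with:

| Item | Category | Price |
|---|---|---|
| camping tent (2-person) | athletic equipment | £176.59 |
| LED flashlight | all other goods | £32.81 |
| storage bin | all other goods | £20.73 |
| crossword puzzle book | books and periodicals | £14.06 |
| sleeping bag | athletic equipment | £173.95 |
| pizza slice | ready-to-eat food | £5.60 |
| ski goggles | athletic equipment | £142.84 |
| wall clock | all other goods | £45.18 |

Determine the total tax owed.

Camping tent (2-person) £176.59: athletic equipment, £175.00 or more → 8.5% → £15.01015
LED flashlight £32.81: all other goods → 6.5% → £2.13265
Storage bin £20.73: all other goods → 6.5% → £1.34745
Crossword puzzle book £14.06: books and periodicals → 0% → £0.00
Sleeping bag £173.95: athletic equipment, under £175.00 → 0% → £0.00
Pizza slice £5.60: ready-to-eat food → 6% → £0.336
Ski goggles £142.84: athletic equipment, under £175.00 → 0% → £0.00
Wall clock £45.18: all other goods → 6.5% → £2.9367
Unrounded tax sum = £21.76295 → £21.76

£21.76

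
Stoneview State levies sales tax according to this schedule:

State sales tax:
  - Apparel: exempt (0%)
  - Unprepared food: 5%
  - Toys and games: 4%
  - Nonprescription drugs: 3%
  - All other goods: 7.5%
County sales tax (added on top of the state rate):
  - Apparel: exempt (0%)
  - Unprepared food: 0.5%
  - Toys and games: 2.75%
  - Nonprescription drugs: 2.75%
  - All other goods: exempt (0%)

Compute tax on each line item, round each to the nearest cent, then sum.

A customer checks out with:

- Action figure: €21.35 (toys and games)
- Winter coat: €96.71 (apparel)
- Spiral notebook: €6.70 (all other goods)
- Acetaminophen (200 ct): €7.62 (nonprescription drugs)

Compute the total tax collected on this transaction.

€2.38

Action figure €21.35: toys and games → 4% + 2.75% county = 6.75% → €1.44
Winter coat €96.71: apparel → 0% + 0% county = 0% → €0.00
Spiral notebook €6.70: all other goods → 7.5% + 0% county = 7.5% → €0.50
Acetaminophen (200 ct) €7.62: nonprescription drugs → 3% + 2.75% county = 5.75% → €0.44
Total tax = €1.44 + €0.50 + €0.44 = €2.38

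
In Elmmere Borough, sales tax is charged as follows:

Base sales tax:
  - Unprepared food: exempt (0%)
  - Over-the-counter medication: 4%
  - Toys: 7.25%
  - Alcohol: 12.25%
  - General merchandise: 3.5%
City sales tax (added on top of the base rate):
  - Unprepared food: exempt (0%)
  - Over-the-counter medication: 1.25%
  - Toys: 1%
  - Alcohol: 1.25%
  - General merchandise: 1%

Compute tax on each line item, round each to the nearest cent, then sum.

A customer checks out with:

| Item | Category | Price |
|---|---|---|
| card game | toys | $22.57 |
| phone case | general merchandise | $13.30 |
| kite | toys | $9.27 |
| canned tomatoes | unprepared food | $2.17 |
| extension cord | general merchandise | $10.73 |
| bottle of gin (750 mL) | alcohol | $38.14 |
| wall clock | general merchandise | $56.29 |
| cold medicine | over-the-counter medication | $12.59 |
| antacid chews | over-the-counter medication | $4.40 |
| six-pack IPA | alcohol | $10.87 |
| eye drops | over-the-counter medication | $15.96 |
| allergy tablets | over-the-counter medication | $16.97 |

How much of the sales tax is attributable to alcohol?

Bottle of gin (750 mL) $38.14: alcohol → 12.25% + 1.25% city = 13.5% → $5.15
Six-pack IPA $10.87: alcohol → 12.25% + 1.25% city = 13.5% → $1.47
Tax on alcohol = $5.15 + $1.47 = $6.62

$6.62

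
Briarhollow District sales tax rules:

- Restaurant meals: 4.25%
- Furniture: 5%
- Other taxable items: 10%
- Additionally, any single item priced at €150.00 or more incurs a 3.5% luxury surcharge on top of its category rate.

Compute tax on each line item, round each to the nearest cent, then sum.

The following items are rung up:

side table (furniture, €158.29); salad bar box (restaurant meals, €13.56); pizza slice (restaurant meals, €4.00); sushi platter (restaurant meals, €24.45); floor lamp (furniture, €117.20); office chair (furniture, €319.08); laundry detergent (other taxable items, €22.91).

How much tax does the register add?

€50.51

Side table €158.29: furniture → 5% + 3.5% surcharge = 8.5% → €13.45
Salad bar box €13.56: restaurant meals → 4.25% → €0.58
Pizza slice €4.00: restaurant meals → 4.25% → €0.17
Sushi platter €24.45: restaurant meals → 4.25% → €1.04
Floor lamp €117.20: furniture → 5% → €5.86
Office chair €319.08: furniture → 5% + 3.5% surcharge = 8.5% → €27.12
Laundry detergent €22.91: other taxable items → 10% → €2.29
Total tax = €13.45 + €0.58 + €0.17 + €1.04 + €5.86 + €27.12 + €2.29 = €50.51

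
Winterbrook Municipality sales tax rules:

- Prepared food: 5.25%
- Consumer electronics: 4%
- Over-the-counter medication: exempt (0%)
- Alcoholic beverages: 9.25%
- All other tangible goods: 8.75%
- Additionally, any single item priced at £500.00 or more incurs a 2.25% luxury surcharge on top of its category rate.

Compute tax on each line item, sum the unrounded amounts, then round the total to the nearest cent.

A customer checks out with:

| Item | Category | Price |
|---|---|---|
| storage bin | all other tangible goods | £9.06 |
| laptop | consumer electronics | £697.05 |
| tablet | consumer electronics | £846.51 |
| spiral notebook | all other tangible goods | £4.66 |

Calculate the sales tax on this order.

Storage bin £9.06: all other tangible goods → 8.75% → £0.79275
Laptop £697.05: consumer electronics → 4% + 2.25% surcharge = 6.25% → £43.565625
Tablet £846.51: consumer electronics → 4% + 2.25% surcharge = 6.25% → £52.906875
Spiral notebook £4.66: all other tangible goods → 8.75% → £0.40775
Unrounded tax sum = £97.673 → £97.67

£97.67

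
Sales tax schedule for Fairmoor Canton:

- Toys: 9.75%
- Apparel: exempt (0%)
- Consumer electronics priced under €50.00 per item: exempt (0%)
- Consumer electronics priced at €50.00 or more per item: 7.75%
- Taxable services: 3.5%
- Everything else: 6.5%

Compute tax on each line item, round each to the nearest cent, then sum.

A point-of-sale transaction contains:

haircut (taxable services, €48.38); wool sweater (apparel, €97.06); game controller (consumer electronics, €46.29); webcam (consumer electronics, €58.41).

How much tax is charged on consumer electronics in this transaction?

Game controller €46.29: consumer electronics, under €50.00 → 0% → €0.00
Webcam €58.41: consumer electronics, €50.00 or more → 7.75% → €4.53
Tax on consumer electronics = €0.00 + €4.53 = €4.53

€4.53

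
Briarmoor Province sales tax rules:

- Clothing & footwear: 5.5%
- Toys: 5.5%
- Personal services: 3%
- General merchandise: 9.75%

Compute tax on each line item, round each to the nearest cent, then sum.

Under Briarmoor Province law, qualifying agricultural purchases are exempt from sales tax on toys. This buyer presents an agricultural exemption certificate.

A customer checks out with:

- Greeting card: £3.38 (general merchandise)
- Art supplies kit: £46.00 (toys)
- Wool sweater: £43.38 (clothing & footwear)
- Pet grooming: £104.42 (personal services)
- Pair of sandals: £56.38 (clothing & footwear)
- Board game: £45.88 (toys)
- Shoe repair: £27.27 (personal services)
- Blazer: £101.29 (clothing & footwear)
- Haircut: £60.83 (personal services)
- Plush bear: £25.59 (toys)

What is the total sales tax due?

£17.16

Greeting card £3.38: general merchandise → 9.75% → £0.33
Art supplies kit £46.00: toys, buyer-exempt → 0% → £0.00
Wool sweater £43.38: clothing & footwear → 5.5% → £2.39
Pet grooming £104.42: personal services → 3% → £3.13
Pair of sandals £56.38: clothing & footwear → 5.5% → £3.10
Board game £45.88: toys, buyer-exempt → 0% → £0.00
Shoe repair £27.27: personal services → 3% → £0.82
Blazer £101.29: clothing & footwear → 5.5% → £5.57
Haircut £60.83: personal services → 3% → £1.82
Plush bear £25.59: toys, buyer-exempt → 0% → £0.00
Total tax = £0.33 + £2.39 + £3.13 + £3.10 + £0.82 + £5.57 + £1.82 = £17.16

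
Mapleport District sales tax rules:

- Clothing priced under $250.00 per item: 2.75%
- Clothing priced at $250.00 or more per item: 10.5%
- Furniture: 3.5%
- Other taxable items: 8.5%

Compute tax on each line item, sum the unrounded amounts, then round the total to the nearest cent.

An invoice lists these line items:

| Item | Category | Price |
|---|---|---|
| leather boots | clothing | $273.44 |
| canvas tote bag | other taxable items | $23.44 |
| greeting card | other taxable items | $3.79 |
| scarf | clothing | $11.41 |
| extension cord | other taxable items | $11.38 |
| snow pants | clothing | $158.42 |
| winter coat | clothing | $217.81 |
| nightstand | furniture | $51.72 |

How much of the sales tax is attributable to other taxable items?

Canvas tote bag $23.44: other taxable items → 8.5% → $1.9924
Greeting card $3.79: other taxable items → 8.5% → $0.32215
Extension cord $11.38: other taxable items → 8.5% → $0.9673
Tax on other taxable items: unrounded sum = $3.28185 → $3.28

$3.28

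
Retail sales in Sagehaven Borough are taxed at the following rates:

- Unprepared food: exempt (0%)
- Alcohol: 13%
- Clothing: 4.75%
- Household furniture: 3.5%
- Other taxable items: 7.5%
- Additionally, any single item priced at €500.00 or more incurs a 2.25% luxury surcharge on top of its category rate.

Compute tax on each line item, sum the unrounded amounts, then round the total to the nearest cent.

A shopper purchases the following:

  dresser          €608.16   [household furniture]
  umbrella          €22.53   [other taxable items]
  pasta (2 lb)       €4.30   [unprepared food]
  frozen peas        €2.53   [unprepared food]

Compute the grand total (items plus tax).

Dresser €608.16: household furniture → 3.5% + 2.25% surcharge = 5.75% → €34.9692
Umbrella €22.53: other taxable items → 7.5% → €1.68975
Pasta (2 lb) €4.30: unprepared food → 0% → €0.00
Frozen peas €2.53: unprepared food → 0% → €0.00
Subtotal = €637.52; unrounded tax = €36.65895 → €36.66; total due = €674.18

€674.18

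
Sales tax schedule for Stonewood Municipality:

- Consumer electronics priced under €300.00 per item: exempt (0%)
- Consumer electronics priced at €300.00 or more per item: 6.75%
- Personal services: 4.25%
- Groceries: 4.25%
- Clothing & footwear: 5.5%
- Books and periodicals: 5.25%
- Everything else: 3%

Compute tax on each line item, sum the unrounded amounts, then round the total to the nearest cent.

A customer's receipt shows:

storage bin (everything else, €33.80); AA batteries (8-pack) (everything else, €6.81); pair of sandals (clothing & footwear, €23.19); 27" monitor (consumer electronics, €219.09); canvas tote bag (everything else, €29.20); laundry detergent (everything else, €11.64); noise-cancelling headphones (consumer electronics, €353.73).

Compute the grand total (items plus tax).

€705.06

Storage bin €33.80: everything else → 3% → €1.014
AA batteries (8-pack) €6.81: everything else → 3% → €0.2043
Pair of sandals €23.19: clothing & footwear → 5.5% → €1.27545
27" monitor €219.09: consumer electronics, under €300.00 → 0% → €0.00
Canvas tote bag €29.20: everything else → 3% → €0.876
Laundry detergent €11.64: everything else → 3% → €0.3492
Noise-cancelling headphones €353.73: consumer electronics, €300.00 or more → 6.75% → €23.876775
Subtotal = €677.46; unrounded tax = €27.595725 → €27.60; total due = €705.06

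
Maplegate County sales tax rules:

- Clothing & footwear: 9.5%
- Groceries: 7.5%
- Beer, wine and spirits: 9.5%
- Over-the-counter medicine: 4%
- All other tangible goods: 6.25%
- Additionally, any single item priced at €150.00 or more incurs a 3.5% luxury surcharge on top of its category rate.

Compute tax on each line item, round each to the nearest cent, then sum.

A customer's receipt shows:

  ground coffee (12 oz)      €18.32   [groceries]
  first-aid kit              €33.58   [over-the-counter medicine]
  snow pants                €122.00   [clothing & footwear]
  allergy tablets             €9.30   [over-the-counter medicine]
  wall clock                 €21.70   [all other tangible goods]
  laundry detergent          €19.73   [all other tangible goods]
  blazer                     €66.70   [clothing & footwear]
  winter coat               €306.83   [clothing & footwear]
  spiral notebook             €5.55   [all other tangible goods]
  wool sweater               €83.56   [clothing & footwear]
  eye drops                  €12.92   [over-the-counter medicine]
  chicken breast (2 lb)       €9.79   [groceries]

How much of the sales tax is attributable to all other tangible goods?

€2.94

Wall clock €21.70: all other tangible goods → 6.25% → €1.36
Laundry detergent €19.73: all other tangible goods → 6.25% → €1.23
Spiral notebook €5.55: all other tangible goods → 6.25% → €0.35
Tax on all other tangible goods = €1.36 + €1.23 + €0.35 = €2.94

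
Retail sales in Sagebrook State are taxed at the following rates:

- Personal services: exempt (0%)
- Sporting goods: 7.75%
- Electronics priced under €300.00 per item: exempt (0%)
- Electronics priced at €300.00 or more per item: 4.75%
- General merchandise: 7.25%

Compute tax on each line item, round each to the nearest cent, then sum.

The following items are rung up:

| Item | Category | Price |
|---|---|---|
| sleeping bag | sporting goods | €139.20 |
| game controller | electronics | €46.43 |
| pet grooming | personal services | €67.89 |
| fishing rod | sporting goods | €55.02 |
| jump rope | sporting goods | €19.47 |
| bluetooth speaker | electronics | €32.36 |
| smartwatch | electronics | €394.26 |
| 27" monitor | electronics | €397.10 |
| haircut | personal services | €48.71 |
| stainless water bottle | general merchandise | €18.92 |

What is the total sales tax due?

Sleeping bag €139.20: sporting goods → 7.75% → €10.79
Game controller €46.43: electronics, under €300.00 → 0% → €0.00
Pet grooming €67.89: personal services → 0% → €0.00
Fishing rod €55.02: sporting goods → 7.75% → €4.26
Jump rope €19.47: sporting goods → 7.75% → €1.51
Bluetooth speaker €32.36: electronics, under €300.00 → 0% → €0.00
Smartwatch €394.26: electronics, €300.00 or more → 4.75% → €18.73
27" monitor €397.10: electronics, €300.00 or more → 4.75% → €18.86
Haircut €48.71: personal services → 0% → €0.00
Stainless water bottle €18.92: general merchandise → 7.25% → €1.37
Total tax = €10.79 + €4.26 + €1.51 + €18.73 + €18.86 + €1.37 = €55.52

€55.52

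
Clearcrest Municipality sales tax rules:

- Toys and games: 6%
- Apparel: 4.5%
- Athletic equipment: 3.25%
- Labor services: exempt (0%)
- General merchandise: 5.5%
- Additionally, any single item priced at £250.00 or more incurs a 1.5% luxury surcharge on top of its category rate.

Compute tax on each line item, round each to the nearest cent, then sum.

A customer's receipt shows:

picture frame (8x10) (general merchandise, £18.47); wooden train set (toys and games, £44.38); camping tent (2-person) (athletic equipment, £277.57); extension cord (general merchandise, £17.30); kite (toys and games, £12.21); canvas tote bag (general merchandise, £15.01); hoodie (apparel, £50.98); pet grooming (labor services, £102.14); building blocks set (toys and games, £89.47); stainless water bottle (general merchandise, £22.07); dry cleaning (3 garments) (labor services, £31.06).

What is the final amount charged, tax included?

Picture frame (8x10) £18.47: general merchandise → 5.5% → £1.02
Wooden train set £44.38: toys and games → 6% → £2.66
Camping tent (2-person) £277.57: athletic equipment → 3.25% + 1.5% surcharge = 4.75% → £13.18
Extension cord £17.30: general merchandise → 5.5% → £0.95
Kite £12.21: toys and games → 6% → £0.73
Canvas tote bag £15.01: general merchandise → 5.5% → £0.83
Hoodie £50.98: apparel → 4.5% → £2.29
Pet grooming £102.14: labor services → 0% → £0.00
Building blocks set £89.47: toys and games → 6% → £5.37
Stainless water bottle £22.07: general merchandise → 5.5% → £1.21
Dry cleaning (3 garments) £31.06: labor services → 0% → £0.00
Subtotal = £680.66; tax = £28.24; total due = £708.90

£708.90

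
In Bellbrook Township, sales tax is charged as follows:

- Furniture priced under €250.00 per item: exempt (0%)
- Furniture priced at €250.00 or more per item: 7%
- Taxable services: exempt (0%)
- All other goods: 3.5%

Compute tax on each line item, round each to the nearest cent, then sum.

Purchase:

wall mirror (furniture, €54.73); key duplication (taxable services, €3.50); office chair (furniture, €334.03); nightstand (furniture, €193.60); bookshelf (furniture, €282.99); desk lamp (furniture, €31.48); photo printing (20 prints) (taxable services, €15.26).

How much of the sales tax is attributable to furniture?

Wall mirror €54.73: furniture, under €250.00 → 0% → €0.00
Office chair €334.03: furniture, €250.00 or more → 7% → €23.38
Nightstand €193.60: furniture, under €250.00 → 0% → €0.00
Bookshelf €282.99: furniture, €250.00 or more → 7% → €19.81
Desk lamp €31.48: furniture, under €250.00 → 0% → €0.00
Tax on furniture = €0.00 + €23.38 + €0.00 + €19.81 + €0.00 = €43.19

€43.19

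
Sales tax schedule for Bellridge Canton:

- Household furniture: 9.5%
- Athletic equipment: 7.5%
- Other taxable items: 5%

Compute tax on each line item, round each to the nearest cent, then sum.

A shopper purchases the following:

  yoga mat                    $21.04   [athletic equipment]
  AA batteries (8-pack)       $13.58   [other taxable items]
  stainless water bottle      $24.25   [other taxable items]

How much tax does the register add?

$3.47

Yoga mat $21.04: athletic equipment → 7.5% → $1.58
AA batteries (8-pack) $13.58: other taxable items → 5% → $0.68
Stainless water bottle $24.25: other taxable items → 5% → $1.21
Total tax = $1.58 + $0.68 + $1.21 = $3.47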